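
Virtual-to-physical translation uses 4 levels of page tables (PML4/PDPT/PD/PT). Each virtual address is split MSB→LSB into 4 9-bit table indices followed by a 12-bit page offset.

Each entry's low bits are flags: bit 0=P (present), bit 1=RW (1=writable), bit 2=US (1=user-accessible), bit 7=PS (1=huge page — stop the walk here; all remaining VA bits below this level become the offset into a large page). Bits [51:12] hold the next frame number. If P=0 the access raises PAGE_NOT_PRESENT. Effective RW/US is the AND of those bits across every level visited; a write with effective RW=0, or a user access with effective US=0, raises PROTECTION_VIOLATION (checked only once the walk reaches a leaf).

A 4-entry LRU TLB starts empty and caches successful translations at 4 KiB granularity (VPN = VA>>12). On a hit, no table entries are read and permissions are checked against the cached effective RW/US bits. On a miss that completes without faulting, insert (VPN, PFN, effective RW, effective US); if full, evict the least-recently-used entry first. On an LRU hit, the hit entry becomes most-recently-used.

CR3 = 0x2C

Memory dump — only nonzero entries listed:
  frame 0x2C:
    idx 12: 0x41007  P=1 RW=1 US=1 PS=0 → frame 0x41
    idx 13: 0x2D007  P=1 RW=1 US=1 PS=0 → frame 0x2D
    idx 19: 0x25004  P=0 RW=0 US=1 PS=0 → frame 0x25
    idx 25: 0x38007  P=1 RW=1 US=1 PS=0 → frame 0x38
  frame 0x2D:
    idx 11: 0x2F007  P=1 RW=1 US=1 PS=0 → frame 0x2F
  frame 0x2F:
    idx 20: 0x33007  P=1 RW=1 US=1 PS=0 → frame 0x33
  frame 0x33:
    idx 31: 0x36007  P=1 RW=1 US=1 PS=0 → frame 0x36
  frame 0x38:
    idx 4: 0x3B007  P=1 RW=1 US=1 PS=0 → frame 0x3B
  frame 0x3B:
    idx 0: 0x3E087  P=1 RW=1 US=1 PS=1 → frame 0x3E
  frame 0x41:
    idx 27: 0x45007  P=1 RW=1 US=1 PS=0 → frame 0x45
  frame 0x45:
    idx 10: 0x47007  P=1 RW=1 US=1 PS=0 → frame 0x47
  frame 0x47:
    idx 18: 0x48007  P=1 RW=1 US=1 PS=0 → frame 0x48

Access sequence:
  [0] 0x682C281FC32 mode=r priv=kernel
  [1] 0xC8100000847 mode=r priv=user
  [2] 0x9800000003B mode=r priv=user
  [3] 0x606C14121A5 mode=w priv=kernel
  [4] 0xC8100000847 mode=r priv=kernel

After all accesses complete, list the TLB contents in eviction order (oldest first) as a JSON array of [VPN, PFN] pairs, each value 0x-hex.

Walk each access:
#0 VA=0x682C281FC32 (r,kernel):
  lvl0: tbl 0x2C, slot 13 ⇒ 0x2D007 (P1/RW1/US1/PS0)
  lvl1: tbl 0x2D, slot 11 ⇒ 0x2F007 (P1/RW1/US1/PS0)
  lvl2: tbl 0x2F, slot 20 ⇒ 0x33007 (P1/RW1/US1/PS0)
  lvl3: tbl 0x33, slot 31 ⇒ 0x36007 (P1/RW1/US1/PS0)
  → PA=0x36C32  (4 entries read)
#1 VA=0xC8100000847 (r,user):
  lvl0: tbl 0x2C, slot 25 ⇒ 0x38007 (P1/RW1/US1/PS0)
  lvl1: tbl 0x38, slot 4 ⇒ 0x3B007 (P1/RW1/US1/PS0)
  lvl2: tbl 0x3B, slot 0 ⇒ 0x3E087 (P1/RW1/US1/PS1)
  → PA=0x3E847 (huge @L2)  (3 entries read)
#2 VA=0x9800000003B (r,user):
  lvl0: tbl 0x2C, slot 19 ⇒ 0x25004 (P0/RW0/US1/PS0)
  → PAGE_NOT_PRESENT  (1 entries read)
#3 VA=0x606C14121A5 (w,kernel):
  lvl0: tbl 0x2C, slot 12 ⇒ 0x41007 (P1/RW1/US1/PS0)
  lvl1: tbl 0x41, slot 27 ⇒ 0x45007 (P1/RW1/US1/PS0)
  lvl2: tbl 0x45, slot 10 ⇒ 0x47007 (P1/RW1/US1/PS0)
  lvl3: tbl 0x47, slot 18 ⇒ 0x48007 (P1/RW1/US1/PS0)
  → PA=0x481A5  (4 entries read)
#4 VA=0xC8100000847 (r,kernel):
  TLB hit vpn=0xC8100000 → PA=0x3E847

TLB: [["0x682C281F", "0x36"], ["0x606C1412", "0x48"], ["0xC8100000", "0x3E"]]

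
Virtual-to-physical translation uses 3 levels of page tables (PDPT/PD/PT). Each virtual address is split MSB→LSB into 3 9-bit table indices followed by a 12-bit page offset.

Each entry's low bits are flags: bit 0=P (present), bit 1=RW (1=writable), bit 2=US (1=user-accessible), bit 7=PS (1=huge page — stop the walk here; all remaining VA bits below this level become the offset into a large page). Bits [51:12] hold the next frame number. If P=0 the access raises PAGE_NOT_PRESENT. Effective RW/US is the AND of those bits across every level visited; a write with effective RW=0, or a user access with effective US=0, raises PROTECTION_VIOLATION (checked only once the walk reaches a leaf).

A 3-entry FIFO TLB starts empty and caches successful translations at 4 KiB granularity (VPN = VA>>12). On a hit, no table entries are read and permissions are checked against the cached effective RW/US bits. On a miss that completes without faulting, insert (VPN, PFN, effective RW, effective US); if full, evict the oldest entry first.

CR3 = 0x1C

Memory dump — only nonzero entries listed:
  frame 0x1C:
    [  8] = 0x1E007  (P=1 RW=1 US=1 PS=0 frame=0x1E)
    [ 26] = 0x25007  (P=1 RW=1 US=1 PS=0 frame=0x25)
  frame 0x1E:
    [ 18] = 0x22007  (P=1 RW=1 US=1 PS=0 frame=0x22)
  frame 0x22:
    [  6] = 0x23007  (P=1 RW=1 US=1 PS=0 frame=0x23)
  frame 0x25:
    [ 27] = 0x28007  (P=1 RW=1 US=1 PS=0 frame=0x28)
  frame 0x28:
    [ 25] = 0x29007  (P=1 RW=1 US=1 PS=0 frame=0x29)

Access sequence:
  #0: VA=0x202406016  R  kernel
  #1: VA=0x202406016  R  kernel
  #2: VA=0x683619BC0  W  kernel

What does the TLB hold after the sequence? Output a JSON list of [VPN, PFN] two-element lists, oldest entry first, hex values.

Per-access translation:
#0 VA=0x202406016 (r,kernel):
  [0] read 0x1C idx=8: raw=0x1E007 flags P=1 W=1 U=1 S=0
  [1] read 0x1E idx=18: raw=0x22007 flags P=1 W=1 U=1 S=0
  [2] read 0x22 idx=6: raw=0x23007 flags P=1 W=1 U=1 S=0
  ⇒ phys 0x23016  [3 reads]
#1 VA=0x202406016 (r,kernel):
  TLB hit vpn=0x202406 → PA=0x23016
#2 VA=0x683619BC0 (w,kernel):
  [0] read 0x1C idx=26: raw=0x25007 flags P=1 W=1 U=1 S=0
  [1] read 0x25 idx=27: raw=0x28007 flags P=1 W=1 U=1 S=0
  [2] read 0x28 idx=25: raw=0x29007 flags P=1 W=1 U=1 S=0
  ⇒ phys 0x29BC0  [3 reads]

TLB: [["0x202406", "0x23"], ["0x683619", "0x29"]]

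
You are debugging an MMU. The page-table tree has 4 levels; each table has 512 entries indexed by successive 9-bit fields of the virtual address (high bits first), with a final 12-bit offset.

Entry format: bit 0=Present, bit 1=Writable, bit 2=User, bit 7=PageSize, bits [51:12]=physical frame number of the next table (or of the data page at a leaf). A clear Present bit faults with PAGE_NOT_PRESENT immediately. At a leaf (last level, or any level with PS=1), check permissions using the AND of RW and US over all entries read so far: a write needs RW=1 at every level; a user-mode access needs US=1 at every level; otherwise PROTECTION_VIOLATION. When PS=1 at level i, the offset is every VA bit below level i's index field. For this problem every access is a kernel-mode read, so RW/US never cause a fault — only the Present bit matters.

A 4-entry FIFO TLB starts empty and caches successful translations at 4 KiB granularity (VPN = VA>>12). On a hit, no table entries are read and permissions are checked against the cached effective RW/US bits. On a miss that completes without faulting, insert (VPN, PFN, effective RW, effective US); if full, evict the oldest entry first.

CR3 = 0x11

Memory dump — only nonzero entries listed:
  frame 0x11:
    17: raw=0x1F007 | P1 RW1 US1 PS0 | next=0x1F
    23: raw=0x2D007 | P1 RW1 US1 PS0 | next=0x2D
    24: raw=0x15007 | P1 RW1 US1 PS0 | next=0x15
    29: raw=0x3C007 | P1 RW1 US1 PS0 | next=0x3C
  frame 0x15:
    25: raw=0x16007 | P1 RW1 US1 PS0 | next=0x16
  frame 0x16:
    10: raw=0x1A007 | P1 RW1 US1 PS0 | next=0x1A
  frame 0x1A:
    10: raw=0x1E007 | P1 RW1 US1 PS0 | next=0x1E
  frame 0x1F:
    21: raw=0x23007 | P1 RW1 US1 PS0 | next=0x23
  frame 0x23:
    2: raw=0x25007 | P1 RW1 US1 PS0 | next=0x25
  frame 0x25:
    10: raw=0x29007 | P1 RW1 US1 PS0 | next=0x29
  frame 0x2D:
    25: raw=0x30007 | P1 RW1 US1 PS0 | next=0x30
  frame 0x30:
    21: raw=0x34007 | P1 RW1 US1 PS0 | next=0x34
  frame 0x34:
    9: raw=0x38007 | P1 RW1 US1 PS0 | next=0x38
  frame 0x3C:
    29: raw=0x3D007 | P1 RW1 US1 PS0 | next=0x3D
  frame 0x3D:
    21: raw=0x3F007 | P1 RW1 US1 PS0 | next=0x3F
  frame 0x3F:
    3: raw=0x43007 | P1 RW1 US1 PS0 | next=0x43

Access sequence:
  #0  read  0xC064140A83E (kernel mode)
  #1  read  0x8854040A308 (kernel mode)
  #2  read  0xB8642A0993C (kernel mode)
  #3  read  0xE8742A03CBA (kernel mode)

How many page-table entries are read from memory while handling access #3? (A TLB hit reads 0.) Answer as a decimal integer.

Walk each access:
#0 VA=0xC064140A83E (r,kernel):
  L0 @0x11[24] → 0x15007  P=1,RW=1,US=1,PS=0
  L1 @0x15[25] → 0x16007  P=1,RW=1,US=1,PS=0
  L2 @0x16[10] → 0x1A007  P=1,RW=1,US=1,PS=0
  L3 @0x1A[10] → 0x1E007  P=1,RW=1,US=1,PS=0
  ⇒ phys 0x1E83E  [4 reads]
#1 VA=0x8854040A308 (r,kernel):
  L0 @0x11[17] → 0x1F007  P=1,RW=1,US=1,PS=0
  L1 @0x1F[21] → 0x23007  P=1,RW=1,US=1,PS=0
  L2 @0x23[2] → 0x25007  P=1,RW=1,US=1,PS=0
  L3 @0x25[10] → 0x29007  P=1,RW=1,US=1,PS=0
  ⇒ phys 0x29308  [4 reads]
#2 VA=0xB8642A0993C (r,kernel):
  L0 @0x11[23] → 0x2D007  P=1,RW=1,US=1,PS=0
  L1 @0x2D[25] → 0x30007  P=1,RW=1,US=1,PS=0
  L2 @0x30[21] → 0x34007  P=1,RW=1,US=1,PS=0
  L3 @0x34[9] → 0x38007  P=1,RW=1,US=1,PS=0
  ⇒ phys 0x3893C  [4 reads]
#3 VA=0xE8742A03CBA (r,kernel):
  L0 @0x11[29] → 0x3C007  P=1,RW=1,US=1,PS=0
  L1 @0x3C[29] → 0x3D007  P=1,RW=1,US=1,PS=0
  L2 @0x3D[21] → 0x3F007  P=1,RW=1,US=1,PS=0
  L3 @0x3F[3] → 0x43007  P=1,RW=1,US=1,PS=0
  ⇒ phys 0x43CBA  [4 reads]

Entries read for #3: 4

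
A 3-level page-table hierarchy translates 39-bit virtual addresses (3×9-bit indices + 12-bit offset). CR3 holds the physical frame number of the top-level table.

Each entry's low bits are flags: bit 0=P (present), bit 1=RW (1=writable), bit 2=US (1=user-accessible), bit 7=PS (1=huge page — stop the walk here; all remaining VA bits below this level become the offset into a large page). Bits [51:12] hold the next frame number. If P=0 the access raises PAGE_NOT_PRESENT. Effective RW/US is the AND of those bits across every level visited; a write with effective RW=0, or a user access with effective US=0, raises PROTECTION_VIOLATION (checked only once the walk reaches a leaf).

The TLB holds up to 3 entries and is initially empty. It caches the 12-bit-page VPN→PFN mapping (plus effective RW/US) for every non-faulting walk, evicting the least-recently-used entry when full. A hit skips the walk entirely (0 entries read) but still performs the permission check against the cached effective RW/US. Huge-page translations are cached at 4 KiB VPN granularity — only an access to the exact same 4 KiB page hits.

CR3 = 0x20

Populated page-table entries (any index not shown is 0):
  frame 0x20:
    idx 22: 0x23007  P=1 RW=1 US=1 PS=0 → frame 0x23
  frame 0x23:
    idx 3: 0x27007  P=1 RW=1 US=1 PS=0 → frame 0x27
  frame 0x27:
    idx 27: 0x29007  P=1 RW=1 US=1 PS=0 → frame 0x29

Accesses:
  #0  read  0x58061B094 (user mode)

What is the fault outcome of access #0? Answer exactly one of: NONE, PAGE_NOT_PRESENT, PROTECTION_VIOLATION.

Per-access translation:
#0 VA=0x58061B094 (r,user):
  L0 @0x20[22] → 0x23007  P=1,RW=1,US=1,PS=0
  L1 @0x23[3] → 0x27007  P=1,RW=1,US=1,PS=0
  L2 @0x27[27] → 0x29007  P=1,RW=1,US=1,PS=0
  ✓ 0x29094  — 3 lookups

Access #0 fault: NONE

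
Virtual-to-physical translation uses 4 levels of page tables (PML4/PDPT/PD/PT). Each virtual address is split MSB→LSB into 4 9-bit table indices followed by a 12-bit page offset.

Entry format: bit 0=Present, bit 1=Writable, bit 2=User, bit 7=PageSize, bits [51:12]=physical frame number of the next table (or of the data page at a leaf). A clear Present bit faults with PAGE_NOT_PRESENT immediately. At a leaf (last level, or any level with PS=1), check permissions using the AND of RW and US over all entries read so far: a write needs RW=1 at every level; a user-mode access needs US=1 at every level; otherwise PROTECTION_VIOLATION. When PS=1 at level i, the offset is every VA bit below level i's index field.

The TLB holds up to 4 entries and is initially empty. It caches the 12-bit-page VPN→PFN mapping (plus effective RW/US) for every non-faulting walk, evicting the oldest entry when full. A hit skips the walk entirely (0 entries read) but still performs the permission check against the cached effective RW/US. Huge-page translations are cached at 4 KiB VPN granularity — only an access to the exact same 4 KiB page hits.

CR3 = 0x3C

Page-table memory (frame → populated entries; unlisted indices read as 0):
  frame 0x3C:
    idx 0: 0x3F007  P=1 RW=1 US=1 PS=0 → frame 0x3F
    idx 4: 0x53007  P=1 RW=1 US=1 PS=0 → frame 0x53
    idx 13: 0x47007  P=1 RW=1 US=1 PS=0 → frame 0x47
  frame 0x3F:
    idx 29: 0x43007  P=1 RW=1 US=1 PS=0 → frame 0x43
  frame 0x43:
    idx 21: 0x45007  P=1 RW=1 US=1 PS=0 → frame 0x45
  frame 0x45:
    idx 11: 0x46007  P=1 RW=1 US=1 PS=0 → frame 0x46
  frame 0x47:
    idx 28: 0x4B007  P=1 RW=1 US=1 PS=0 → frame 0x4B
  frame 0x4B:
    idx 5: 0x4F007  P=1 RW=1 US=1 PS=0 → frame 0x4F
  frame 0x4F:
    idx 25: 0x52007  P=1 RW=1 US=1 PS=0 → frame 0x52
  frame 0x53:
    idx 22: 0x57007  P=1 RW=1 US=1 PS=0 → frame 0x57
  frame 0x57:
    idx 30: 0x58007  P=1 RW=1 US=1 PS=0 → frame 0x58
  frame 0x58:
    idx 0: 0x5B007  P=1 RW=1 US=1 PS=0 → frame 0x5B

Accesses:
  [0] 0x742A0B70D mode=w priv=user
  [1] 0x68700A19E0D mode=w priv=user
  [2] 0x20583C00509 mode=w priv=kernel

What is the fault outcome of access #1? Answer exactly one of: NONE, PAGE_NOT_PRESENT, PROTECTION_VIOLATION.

Trace:
#0 VA=0x742A0B70D (w,user):
  lvl0: tbl 0x3C, slot 0 ⇒ 0x3F007 (P1/RW1/US1/PS0)
  lvl1: tbl 0x3F, slot 29 ⇒ 0x43007 (P1/RW1/US1/PS0)
  lvl2: tbl 0x43, slot 21 ⇒ 0x45007 (P1/RW1/US1/PS0)
  lvl3: tbl 0x45, slot 11 ⇒ 0x46007 (P1/RW1/US1/PS0)
  → PA=0x4670D  (4 entries read)
#1 VA=0x68700A19E0D (w,user):
  lvl0: tbl 0x3C, slot 13 ⇒ 0x47007 (P1/RW1/US1/PS0)
  lvl1: tbl 0x47, slot 28 ⇒ 0x4B007 (P1/RW1/US1/PS0)
  lvl2: tbl 0x4B, slot 5 ⇒ 0x4F007 (P1/RW1/US1/PS0)
  lvl3: tbl 0x4F, slot 25 ⇒ 0x52007 (P1/RW1/US1/PS0)
  → PA=0x52E0D  (4 entries read)
#2 VA=0x20583C00509 (w,kernel):
  lvl0: tbl 0x3C, slot 4 ⇒ 0x53007 (P1/RW1/US1/PS0)
  lvl1: tbl 0x53, slot 22 ⇒ 0x57007 (P1/RW1/US1/PS0)
  lvl2: tbl 0x57, slot 30 ⇒ 0x58007 (P1/RW1/US1/PS0)
  lvl3: tbl 0x58, slot 0 ⇒ 0x5B007 (P1/RW1/US1/PS0)
  → PA=0x5B509  (4 entries read)

Access #1 fault: NONE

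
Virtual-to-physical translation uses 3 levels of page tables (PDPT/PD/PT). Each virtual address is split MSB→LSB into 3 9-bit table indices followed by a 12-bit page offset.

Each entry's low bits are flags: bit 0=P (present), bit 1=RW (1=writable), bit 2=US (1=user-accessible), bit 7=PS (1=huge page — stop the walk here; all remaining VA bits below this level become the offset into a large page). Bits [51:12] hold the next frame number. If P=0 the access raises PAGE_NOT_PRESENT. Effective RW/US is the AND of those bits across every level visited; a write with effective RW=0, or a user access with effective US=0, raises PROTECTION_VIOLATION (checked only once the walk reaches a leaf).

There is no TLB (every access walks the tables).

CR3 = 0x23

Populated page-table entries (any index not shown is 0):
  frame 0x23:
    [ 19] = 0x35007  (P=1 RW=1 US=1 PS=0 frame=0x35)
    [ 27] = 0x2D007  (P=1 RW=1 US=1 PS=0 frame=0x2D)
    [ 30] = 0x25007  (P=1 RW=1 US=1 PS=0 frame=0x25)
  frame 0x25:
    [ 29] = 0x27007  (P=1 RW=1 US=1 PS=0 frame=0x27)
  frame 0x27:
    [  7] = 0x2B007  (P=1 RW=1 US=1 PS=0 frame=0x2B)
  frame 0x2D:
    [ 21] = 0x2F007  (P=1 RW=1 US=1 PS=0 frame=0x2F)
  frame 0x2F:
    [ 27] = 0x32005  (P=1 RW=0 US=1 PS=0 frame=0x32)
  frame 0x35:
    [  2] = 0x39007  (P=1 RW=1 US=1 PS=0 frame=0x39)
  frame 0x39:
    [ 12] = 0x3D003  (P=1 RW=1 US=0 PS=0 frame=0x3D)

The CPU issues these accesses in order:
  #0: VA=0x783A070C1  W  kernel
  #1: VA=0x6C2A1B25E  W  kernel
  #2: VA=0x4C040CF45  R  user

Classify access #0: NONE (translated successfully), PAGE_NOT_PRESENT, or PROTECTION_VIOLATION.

Walk each access:
#0 VA=0x783A070C1 (w,kernel):
  L0 @0x23[30] → 0x25007  P=1,RW=1,US=1,PS=0
  L1 @0x25[29] → 0x27007  P=1,RW=1,US=1,PS=0
  L2 @0x27[7] → 0x2B007  P=1,RW=1,US=1,PS=0
  ✓ 0x2B0C1  — 3 lookups
#1 VA=0x6C2A1B25E (w,kernel):
  L0 @0x23[27] → 0x2D007  P=1,RW=1,US=1,PS=0
  L1 @0x2D[21] → 0x2F007  P=1,RW=1,US=1,PS=0
  L2 @0x2F[27] → 0x32005  P=1,RW=0,US=1,PS=0
  ⇒ fault: PROTECTION_VIOLATION  — 3 lookups
#2 VA=0x4C040CF45 (r,user):
  L0 @0x23[19] → 0x35007  P=1,RW=1,US=1,PS=0
  L1 @0x35[2] → 0x39007  P=1,RW=1,US=1,PS=0
  L2 @0x39[12] → 0x3D003  P=1,RW=1,US=0,PS=0
  ⇒ fault: PROTECTION_VIOLATION  — 3 lookups

Access #0 fault: NONE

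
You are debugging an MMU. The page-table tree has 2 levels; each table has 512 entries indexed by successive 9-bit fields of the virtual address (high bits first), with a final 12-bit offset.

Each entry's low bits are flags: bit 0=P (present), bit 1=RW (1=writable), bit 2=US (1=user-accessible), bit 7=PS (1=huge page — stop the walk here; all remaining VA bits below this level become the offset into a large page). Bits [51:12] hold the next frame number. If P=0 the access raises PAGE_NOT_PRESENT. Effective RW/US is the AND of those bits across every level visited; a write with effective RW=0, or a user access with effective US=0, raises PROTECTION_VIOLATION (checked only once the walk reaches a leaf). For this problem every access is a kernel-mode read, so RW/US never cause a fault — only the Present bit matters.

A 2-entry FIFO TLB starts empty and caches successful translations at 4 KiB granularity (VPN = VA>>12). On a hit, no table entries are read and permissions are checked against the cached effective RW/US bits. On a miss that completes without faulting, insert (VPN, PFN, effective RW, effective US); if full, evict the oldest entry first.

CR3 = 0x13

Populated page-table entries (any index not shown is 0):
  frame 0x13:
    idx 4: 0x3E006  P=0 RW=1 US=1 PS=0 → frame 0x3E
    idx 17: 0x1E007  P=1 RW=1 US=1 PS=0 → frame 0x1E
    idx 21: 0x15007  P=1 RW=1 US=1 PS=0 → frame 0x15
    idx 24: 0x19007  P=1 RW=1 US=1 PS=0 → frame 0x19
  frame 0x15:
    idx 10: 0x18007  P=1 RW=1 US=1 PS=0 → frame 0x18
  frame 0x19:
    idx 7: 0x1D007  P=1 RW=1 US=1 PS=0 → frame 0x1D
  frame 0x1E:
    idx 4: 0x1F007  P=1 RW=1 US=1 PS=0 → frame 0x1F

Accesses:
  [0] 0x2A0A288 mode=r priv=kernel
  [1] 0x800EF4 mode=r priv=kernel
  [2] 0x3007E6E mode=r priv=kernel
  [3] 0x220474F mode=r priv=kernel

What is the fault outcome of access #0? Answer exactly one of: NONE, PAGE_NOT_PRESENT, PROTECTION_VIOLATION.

Walk each access:
#0 VA=0x2A0A288 (r,kernel):
  [0] read 0x13 idx=21: raw=0x15007 flags P=1 W=1 U=1 S=0
  [1] read 0x15 idx=10: raw=0x18007 flags P=1 W=1 U=1 S=0
  → PA=0x18288  (2 entries read)
#1 VA=0x800EF4 (r,kernel):
  [0] read 0x13 idx=4: raw=0x3E006 flags P=0 W=1 U=1 S=0
  → PAGE_NOT_PRESENT  (1 entries read)
#2 VA=0x3007E6E (r,kernel):
  [0] read 0x13 idx=24: raw=0x19007 flags P=1 W=1 U=1 S=0
  [1] read 0x19 idx=7: raw=0x1D007 flags P=1 W=1 U=1 S=0
  → PA=0x1DE6E  (2 entries read)
#3 VA=0x220474F (r,kernel):
  [0] read 0x13 idx=17: raw=0x1E007 flags P=1 W=1 U=1 S=0
  [1] read 0x1E idx=4: raw=0x1F007 flags P=1 W=1 U=1 S=0
  → PA=0x1F74F  (2 entries read)

Access #0 fault: NONE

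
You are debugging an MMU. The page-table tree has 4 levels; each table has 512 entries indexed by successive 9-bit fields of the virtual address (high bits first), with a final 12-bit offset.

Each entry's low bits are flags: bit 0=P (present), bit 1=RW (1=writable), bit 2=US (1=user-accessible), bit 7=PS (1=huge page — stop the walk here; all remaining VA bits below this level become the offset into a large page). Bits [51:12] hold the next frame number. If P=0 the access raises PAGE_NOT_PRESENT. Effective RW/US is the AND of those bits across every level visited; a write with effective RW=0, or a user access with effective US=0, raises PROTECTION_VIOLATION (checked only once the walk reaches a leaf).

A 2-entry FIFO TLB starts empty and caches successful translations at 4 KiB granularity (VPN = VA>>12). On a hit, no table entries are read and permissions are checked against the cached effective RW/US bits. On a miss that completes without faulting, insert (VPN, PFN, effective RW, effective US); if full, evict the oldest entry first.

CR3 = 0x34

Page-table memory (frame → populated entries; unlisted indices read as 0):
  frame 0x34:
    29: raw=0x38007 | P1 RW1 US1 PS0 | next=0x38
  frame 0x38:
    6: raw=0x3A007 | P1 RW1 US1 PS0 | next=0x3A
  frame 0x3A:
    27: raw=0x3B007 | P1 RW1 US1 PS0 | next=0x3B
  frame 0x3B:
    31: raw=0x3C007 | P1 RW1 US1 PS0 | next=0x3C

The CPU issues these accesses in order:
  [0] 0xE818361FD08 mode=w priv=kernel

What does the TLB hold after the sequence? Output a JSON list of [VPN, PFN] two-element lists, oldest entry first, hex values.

Trace:
#0 VA=0xE818361FD08 (w,kernel):
  L0: frame=0x34 idx=29 entry=0x38007 [P=1 RW=1 US=1 PS=0]
  L1: frame=0x38 idx=6 entry=0x3A007 [P=1 RW=1 US=1 PS=0]
  L2: frame=0x3A idx=27 entry=0x3B007 [P=1 RW=1 US=1 PS=0]
  L3: frame=0x3B idx=31 entry=0x3C007 [P=1 RW=1 US=1 PS=0]
  ⇒ phys 0x3CD08  [4 reads]

TLB: [["0xE818361F", "0x3C"]]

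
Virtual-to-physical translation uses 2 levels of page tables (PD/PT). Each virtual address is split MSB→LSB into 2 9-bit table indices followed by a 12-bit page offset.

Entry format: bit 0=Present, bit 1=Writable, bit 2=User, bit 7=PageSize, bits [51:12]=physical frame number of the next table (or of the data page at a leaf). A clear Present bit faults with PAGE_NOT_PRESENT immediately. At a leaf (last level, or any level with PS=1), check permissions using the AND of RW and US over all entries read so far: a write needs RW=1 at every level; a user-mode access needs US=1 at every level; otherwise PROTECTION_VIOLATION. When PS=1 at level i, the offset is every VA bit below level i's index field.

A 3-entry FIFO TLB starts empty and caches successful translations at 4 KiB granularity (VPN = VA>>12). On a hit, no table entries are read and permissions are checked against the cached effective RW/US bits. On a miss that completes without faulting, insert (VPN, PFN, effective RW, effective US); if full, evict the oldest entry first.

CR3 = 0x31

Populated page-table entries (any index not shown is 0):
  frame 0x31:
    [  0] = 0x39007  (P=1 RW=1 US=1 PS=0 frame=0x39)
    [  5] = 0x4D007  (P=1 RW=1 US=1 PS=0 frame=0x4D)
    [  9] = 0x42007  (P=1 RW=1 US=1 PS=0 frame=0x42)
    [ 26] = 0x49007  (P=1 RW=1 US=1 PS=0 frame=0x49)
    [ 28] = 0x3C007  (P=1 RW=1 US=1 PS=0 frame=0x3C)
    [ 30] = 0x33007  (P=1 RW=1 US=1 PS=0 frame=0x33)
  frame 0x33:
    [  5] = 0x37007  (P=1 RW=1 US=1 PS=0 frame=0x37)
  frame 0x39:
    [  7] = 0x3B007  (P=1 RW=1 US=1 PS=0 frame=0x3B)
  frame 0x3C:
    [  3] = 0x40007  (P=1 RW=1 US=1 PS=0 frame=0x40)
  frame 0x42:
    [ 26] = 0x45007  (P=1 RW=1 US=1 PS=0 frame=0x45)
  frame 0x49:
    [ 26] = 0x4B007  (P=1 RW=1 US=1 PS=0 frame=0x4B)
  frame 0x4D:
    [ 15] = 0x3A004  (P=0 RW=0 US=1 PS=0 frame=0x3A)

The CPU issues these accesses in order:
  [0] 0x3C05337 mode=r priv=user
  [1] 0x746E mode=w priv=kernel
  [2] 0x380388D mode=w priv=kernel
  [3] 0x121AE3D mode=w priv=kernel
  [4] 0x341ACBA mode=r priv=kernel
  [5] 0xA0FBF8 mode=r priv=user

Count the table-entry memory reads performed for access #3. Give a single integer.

Trace:
#0 VA=0x3C05337 (r,user):
  L0 @0x31[30] → 0x33007  P=1,RW=1,US=1,PS=0
  L1 @0x33[5] → 0x37007  P=1,RW=1,US=1,PS=0
  → PA=0x37337  (2 entries read)
#1 VA=0x746E (w,kernel):
  L0 @0x31[0] → 0x39007  P=1,RW=1,US=1,PS=0
  L1 @0x39[7] → 0x3B007  P=1,RW=1,US=1,PS=0
  → PA=0x3B46E  (2 entries read)
#2 VA=0x380388D (w,kernel):
  L0 @0x31[28] → 0x3C007  P=1,RW=1,US=1,PS=0
  L1 @0x3C[3] → 0x40007  P=1,RW=1,US=1,PS=0
  → PA=0x4088D  (2 entries read)
#3 VA=0x121AE3D (w,kernel):
  L0 @0x31[9] → 0x42007  P=1,RW=1,US=1,PS=0
  L1 @0x42[26] → 0x45007  P=1,RW=1,US=1,PS=0
  → PA=0x45E3D  (2 entries read)
#4 VA=0x341ACBA (r,kernel):
  L0 @0x31[26] → 0x49007  P=1,RW=1,US=1,PS=0
  L1 @0x49[26] → 0x4B007  P=1,RW=1,US=1,PS=0
  → PA=0x4BCBA  (2 entries read)
#5 VA=0xA0FBF8 (r,user):
  L0 @0x31[5] → 0x4D007  P=1,RW=1,US=1,PS=0
  L1 @0x4D[15] → 0x3A004  P=0,RW=0,US=1,PS=0
  ✗ PAGE_NOT_PRESENT  [2 reads]

Entries read for #3: 2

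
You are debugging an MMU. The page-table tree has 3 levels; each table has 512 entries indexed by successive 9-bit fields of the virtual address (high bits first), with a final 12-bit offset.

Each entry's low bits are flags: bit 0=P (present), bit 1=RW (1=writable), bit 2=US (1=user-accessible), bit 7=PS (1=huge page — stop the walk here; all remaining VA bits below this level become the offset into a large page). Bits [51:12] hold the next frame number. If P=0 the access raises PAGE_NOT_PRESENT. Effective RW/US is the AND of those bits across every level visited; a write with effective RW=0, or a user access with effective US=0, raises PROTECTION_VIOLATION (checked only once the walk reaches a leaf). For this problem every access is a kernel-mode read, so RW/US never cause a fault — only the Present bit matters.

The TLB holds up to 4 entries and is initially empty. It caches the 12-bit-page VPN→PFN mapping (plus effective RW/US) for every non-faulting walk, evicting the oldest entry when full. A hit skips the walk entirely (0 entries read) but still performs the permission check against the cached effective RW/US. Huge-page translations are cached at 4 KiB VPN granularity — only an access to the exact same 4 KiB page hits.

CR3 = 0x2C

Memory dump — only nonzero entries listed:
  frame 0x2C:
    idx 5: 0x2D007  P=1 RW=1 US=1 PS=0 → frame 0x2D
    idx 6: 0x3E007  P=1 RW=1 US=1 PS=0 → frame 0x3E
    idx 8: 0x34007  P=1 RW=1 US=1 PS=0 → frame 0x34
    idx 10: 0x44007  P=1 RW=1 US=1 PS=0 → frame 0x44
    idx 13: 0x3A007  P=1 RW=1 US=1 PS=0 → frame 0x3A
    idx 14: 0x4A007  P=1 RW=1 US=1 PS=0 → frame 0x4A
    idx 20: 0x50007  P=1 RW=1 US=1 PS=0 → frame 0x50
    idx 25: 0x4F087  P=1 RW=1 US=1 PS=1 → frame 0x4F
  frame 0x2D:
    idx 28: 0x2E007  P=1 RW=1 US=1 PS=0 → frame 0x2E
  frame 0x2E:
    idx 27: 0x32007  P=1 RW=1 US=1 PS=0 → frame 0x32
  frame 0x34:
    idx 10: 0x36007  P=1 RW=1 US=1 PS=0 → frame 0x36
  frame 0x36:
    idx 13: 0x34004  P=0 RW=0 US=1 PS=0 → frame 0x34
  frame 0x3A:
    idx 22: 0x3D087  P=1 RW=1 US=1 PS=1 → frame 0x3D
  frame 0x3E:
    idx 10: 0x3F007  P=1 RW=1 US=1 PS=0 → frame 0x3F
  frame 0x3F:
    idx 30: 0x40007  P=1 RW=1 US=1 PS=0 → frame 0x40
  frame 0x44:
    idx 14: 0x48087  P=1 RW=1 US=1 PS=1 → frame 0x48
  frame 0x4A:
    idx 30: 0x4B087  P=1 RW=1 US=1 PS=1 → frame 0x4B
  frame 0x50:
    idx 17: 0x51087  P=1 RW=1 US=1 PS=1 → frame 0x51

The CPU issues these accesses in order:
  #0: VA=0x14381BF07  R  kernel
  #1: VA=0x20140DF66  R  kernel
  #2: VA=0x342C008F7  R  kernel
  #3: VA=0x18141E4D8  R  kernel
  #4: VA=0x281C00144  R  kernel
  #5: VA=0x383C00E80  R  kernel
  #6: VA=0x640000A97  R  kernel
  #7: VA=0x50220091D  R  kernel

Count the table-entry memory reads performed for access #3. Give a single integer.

Trace:
#0 VA=0x14381BF07 (r,kernel):
  [0] read 0x2C idx=5: raw=0x2D007 flags P=1 W=1 U=1 S=0
  [1] read 0x2D idx=28: raw=0x2E007 flags P=1 W=1 U=1 S=0
  [2] read 0x2E idx=27: raw=0x32007 flags P=1 W=1 U=1 S=0
  ⇒ phys 0x32F07  [3 reads]
#1 VA=0x20140DF66 (r,kernel):
  [0] read 0x2C idx=8: raw=0x34007 flags P=1 W=1 U=1 S=0
  [1] read 0x34 idx=10: raw=0x36007 flags P=1 W=1 U=1 S=0
  [2] read 0x36 idx=13: raw=0x34004 flags P=0 W=0 U=1 S=0
  ✗ PAGE_NOT_PRESENT  [3 reads]
#2 VA=0x342C008F7 (r,kernel):
  [0] read 0x2C idx=13: raw=0x3A007 flags P=1 W=1 U=1 S=0
  [1] read 0x3A idx=22: raw=0x3D087 flags P=1 W=1 U=1 S=1
  ⇒ phys 0x3D8F7 (huge @L1)  [2 reads]
#3 VA=0x18141E4D8 (r,kernel):
  [0] read 0x2C idx=6: raw=0x3E007 flags P=1 W=1 U=1 S=0
  [1] read 0x3E idx=10: raw=0x3F007 flags P=1 W=1 U=1 S=0
  [2] read 0x3F idx=30: raw=0x40007 flags P=1 W=1 U=1 S=0
  ⇒ phys 0x404D8  [3 reads]
#4 VA=0x281C00144 (r,kernel):
  [0] read 0x2C idx=10: raw=0x44007 flags P=1 W=1 U=1 S=0
  [1] read 0x44 idx=14: raw=0x48087 flags P=1 W=1 U=1 S=1
  ⇒ phys 0x48144 (huge @L1)  [2 reads]
#5 VA=0x383C00E80 (r,kernel):
  [0] read 0x2C idx=14: raw=0x4A007 flags P=1 W=1 U=1 S=0
  [1] read 0x4A idx=30: raw=0x4B087 flags P=1 W=1 U=1 S=1
  ⇒ phys 0x4BE80 (huge @L1)  [2 reads]
#6 VA=0x640000A97 (r,kernel):
  [0] read 0x2C idx=25: raw=0x4F087 flags P=1 W=1 U=1 S=1
  ⇒ phys 0x4FA97 (huge @L0)  [1 reads]
#7 VA=0x50220091D (r,kernel):
  [0] read 0x2C idx=20: raw=0x50007 flags P=1 W=1 U=1 S=0
  [1] read 0x50 idx=17: raw=0x51087 flags P=1 W=1 U=1 S=1
  ⇒ phys 0x5191D (huge @L1)  [2 reads]

Entries read for #3: 3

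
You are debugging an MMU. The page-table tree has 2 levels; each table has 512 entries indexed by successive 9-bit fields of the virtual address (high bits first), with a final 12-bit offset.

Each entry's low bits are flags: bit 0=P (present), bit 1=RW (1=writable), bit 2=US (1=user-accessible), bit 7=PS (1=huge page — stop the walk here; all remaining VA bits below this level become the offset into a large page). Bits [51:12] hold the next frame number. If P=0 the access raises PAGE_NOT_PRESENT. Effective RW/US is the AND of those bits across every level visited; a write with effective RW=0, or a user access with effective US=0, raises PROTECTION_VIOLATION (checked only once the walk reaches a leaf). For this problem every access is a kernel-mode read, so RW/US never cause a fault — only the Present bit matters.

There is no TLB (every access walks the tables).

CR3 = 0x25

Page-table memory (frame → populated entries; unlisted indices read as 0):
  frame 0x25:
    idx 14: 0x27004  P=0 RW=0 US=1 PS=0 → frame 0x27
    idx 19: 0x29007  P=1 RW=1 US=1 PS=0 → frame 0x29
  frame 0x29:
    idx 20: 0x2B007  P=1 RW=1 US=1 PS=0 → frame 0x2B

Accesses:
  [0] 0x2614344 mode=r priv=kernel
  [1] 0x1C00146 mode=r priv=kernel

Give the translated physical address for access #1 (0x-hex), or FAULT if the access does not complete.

Walk each access:
#0 VA=0x2614344 (r,kernel):
  L0: frame=0x25 idx=19 entry=0x29007 [P=1 RW=1 US=1 PS=0]
  L1: frame=0x29 idx=20 entry=0x2B007 [P=1 RW=1 US=1 PS=0]
  ✓ 0x2B344  — 2 lookups
#1 VA=0x1C00146 (r,kernel):
  L0: frame=0x25 idx=14 entry=0x27004 [P=0 RW=0 US=1 PS=0]
  ✗ PAGE_NOT_PRESENT  [1 reads]

Access #1 PA: FAULT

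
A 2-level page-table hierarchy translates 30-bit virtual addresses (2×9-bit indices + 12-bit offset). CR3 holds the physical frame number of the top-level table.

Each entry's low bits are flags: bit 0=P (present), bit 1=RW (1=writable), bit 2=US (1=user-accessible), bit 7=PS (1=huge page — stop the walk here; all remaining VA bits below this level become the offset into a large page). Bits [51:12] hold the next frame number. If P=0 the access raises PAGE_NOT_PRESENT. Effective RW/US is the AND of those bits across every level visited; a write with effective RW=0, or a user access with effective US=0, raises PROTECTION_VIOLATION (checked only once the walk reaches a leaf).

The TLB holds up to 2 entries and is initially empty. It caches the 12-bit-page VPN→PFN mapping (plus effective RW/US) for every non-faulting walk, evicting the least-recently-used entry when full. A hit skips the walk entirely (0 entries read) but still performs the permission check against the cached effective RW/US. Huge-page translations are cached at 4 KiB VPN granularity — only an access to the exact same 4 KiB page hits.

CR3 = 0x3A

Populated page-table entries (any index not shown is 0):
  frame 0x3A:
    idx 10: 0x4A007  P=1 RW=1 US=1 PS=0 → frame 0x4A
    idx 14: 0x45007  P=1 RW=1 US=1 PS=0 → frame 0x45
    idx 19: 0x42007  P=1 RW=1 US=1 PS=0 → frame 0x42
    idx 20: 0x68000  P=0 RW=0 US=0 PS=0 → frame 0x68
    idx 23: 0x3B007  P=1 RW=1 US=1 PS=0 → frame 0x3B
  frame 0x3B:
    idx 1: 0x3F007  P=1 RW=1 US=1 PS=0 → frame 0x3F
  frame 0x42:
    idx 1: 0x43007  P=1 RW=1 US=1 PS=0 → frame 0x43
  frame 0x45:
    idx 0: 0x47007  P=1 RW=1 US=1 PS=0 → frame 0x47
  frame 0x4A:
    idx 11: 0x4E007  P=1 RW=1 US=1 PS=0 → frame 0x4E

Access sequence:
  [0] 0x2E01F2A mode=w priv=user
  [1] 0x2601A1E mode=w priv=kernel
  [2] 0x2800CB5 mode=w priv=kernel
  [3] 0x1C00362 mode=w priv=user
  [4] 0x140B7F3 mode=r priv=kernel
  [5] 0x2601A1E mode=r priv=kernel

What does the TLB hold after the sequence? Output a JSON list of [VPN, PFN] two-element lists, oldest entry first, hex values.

Per-access translation:
#0 VA=0x2E01F2A (w,user):
  [0] read 0x3A idx=23: raw=0x3B007 flags P=1 W=1 U=1 S=0
  [1] read 0x3B idx=1: raw=0x3F007 flags P=1 W=1 U=1 S=0
  ⇒ phys 0x3FF2A  [2 reads]
#1 VA=0x2601A1E (w,kernel):
  [0] read 0x3A idx=19: raw=0x42007 flags P=1 W=1 U=1 S=0
  [1] read 0x42 idx=1: raw=0x43007 flags P=1 W=1 U=1 S=0
  ⇒ phys 0x43A1E  [2 reads]
#2 VA=0x2800CB5 (w,kernel):
  [0] read 0x3A idx=20: raw=0x68000 flags P=0 W=0 U=0 S=0
  ⇒ fault: PAGE_NOT_PRESENT  — 1 lookups
#3 VA=0x1C00362 (w,user):
  [0] read 0x3A idx=14: raw=0x45007 flags P=1 W=1 U=1 S=0
  [1] read 0x45 idx=0: raw=0x47007 flags P=1 W=1 U=1 S=0
  ⇒ phys 0x47362  [2 reads]
#4 VA=0x140B7F3 (r,kernel):
  [0] read 0x3A idx=10: raw=0x4A007 flags P=1 W=1 U=1 S=0
  [1] read 0x4A idx=11: raw=0x4E007 flags P=1 W=1 U=1 S=0
  ⇒ phys 0x4E7F3  [2 reads]
#5 VA=0x2601A1E (r,kernel):
  [0] read 0x3A idx=19: raw=0x42007 flags P=1 W=1 U=1 S=0
  [1] read 0x42 idx=1: raw=0x43007 flags P=1 W=1 U=1 S=0
  ⇒ phys 0x43A1E  [2 reads]

TLB: [["0x140B", "0x4E"], ["0x2601", "0x43"]]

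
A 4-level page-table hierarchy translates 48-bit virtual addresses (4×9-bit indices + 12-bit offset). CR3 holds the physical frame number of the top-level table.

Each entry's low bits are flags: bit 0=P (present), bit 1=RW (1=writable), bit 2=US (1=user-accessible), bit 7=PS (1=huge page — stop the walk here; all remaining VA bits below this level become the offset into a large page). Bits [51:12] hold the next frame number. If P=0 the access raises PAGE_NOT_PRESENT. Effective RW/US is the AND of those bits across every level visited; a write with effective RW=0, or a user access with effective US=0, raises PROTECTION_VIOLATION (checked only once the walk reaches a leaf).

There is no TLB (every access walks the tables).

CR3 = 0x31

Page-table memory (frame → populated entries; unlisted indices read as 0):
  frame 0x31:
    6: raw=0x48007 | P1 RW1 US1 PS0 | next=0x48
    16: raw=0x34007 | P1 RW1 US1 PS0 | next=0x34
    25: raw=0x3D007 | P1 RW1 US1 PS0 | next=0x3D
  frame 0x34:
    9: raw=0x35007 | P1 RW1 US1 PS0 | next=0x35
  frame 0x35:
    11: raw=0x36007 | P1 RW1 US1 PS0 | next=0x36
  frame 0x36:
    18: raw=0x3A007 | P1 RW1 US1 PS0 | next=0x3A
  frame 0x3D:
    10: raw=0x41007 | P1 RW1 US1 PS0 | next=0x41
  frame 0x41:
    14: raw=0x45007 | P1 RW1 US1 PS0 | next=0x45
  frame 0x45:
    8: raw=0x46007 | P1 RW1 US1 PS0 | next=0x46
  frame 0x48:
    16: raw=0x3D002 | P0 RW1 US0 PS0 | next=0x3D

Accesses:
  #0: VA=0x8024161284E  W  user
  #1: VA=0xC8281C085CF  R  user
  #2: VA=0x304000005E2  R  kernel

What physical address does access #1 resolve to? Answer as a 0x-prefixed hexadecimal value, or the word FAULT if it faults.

Per-access translation:
#0 VA=0x8024161284E (w,user):
  L0: frame=0x31 idx=16 entry=0x34007 [P=1 RW=1 US=1 PS=0]
  L1: frame=0x34 idx=9 entry=0x35007 [P=1 RW=1 US=1 PS=0]
  L2: frame=0x35 idx=11 entry=0x36007 [P=1 RW=1 US=1 PS=0]
  L3: frame=0x36 idx=18 entry=0x3A007 [P=1 RW=1 US=1 PS=0]
  ⇒ phys 0x3A84E  [4 reads]
#1 VA=0xC8281C085CF (r,user):
  L0: frame=0x31 idx=25 entry=0x3D007 [P=1 RW=1 US=1 PS=0]
  L1: frame=0x3D idx=10 entry=0x41007 [P=1 RW=1 US=1 PS=0]
  L2: frame=0x41 idx=14 entry=0x45007 [P=1 RW=1 US=1 PS=0]
  L3: frame=0x45 idx=8 entry=0x46007 [P=1 RW=1 US=1 PS=0]
  ⇒ phys 0x465CF  [4 reads]
#2 VA=0x304000005E2 (r,kernel):
  L0: frame=0x31 idx=6 entry=0x48007 [P=1 RW=1 US=1 PS=0]
  L1: frame=0x48 idx=16 entry=0x3D002 [P=0 RW=1 US=0 PS=0]
  ✗ PAGE_NOT_PRESENT  [2 reads]

Access #1 PA: 0x465CF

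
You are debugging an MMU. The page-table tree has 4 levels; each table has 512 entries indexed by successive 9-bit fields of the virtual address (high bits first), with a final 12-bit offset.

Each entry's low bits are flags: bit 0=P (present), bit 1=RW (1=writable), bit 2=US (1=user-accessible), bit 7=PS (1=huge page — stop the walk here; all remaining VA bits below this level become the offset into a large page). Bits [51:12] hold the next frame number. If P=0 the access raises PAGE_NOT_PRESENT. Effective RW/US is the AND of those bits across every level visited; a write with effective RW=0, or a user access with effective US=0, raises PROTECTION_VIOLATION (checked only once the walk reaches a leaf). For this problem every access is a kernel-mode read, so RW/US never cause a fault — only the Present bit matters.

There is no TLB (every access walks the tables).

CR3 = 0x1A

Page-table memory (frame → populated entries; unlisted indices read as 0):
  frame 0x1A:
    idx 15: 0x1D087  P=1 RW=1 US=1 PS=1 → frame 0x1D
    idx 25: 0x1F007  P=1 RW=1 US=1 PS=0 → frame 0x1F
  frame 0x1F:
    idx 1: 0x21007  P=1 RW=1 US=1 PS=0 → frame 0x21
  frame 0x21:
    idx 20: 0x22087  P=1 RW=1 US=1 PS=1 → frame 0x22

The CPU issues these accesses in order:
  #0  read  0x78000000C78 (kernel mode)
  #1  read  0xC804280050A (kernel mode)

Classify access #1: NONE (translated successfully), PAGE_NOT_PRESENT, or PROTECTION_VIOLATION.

Walk each access:
#0 VA=0x78000000C78 (r,kernel):
  [0] read 0x1A idx=15: raw=0x1D087 flags P=1 W=1 U=1 S=1
  ✓ 0x1DC78 (huge @L0)  — 1 lookups
#1 VA=0xC804280050A (r,kernel):
  [0] read 0x1A idx=25: raw=0x1F007 flags P=1 W=1 U=1 S=0
  [1] read 0x1F idx=1: raw=0x21007 flags P=1 W=1 U=1 S=0
  [2] read 0x21 idx=20: raw=0x22087 flags P=1 W=1 U=1 S=1
  ✓ 0x2250A (huge @L2)  — 3 lookups

Access #1 fault: NONE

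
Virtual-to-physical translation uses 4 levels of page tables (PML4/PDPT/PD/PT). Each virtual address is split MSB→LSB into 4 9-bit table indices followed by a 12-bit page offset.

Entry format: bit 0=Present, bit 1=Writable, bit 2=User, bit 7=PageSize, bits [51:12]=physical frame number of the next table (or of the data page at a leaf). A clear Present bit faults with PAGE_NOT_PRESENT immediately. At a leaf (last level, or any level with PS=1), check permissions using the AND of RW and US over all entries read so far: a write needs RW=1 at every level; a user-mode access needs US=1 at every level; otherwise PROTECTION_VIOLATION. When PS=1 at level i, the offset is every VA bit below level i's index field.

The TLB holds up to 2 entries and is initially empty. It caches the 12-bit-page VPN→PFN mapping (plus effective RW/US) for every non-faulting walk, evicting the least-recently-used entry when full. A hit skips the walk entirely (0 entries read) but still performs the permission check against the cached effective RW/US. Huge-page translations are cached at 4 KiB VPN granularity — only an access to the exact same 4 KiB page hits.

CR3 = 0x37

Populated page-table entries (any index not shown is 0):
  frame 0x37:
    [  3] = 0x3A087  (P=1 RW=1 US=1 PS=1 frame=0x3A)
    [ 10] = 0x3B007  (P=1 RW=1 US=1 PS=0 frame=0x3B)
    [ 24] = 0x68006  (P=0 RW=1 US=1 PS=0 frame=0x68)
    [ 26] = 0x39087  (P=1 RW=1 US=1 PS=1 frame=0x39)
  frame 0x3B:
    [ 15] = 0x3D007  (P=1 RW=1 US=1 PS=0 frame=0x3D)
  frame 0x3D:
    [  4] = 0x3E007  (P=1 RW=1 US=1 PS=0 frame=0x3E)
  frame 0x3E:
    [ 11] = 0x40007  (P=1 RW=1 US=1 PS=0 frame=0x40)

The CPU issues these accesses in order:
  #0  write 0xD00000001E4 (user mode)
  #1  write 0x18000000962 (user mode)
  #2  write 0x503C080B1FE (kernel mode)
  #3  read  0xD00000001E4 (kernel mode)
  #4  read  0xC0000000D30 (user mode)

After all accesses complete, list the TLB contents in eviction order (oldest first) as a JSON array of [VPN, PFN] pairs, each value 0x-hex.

Trace:
#0 VA=0xD00000001E4 (w,user):
  lvl0: tbl 0x37, slot 26 ⇒ 0x39087 (P1/RW1/US1/PS1)
  ⇒ phys 0x391E4 (huge @L0)  [1 reads]
#1 VA=0x18000000962 (w,user):
  lvl0: tbl 0x37, slot 3 ⇒ 0x3A087 (P1/RW1/US1/PS1)
  ⇒ phys 0x3A962 (huge @L0)  [1 reads]
#2 VA=0x503C080B1FE (w,kernel):
  lvl0: tbl 0x37, slot 10 ⇒ 0x3B007 (P1/RW1/US1/PS0)
  lvl1: tbl 0x3B, slot 15 ⇒ 0x3D007 (P1/RW1/US1/PS0)
  lvl2: tbl 0x3D, slot 4 ⇒ 0x3E007 (P1/RW1/US1/PS0)
  lvl3: tbl 0x3E, slot 11 ⇒ 0x40007 (P1/RW1/US1/PS0)
  ⇒ phys 0x401FE  [4 reads]
#3 VA=0xD00000001E4 (r,kernel):
  lvl0: tbl 0x37, slot 26 ⇒ 0x39087 (P1/RW1/US1/PS1)
  ⇒ phys 0x391E4 (huge @L0)  [1 reads]
#4 VA=0xC0000000D30 (r,user):
  lvl0: tbl 0x37, slot 24 ⇒ 0x68006 (P0/RW1/US1/PS0)
  ✗ PAGE_NOT_PRESENT  [1 reads]

TLB: [["0x503C080B", "0x40"], ["0xD0000000", "0x39"]]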